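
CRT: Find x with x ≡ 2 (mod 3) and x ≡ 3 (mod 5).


m₁ = 3, m₂ = 5, gcd = 1, so CRT applies. M = m₁·m₂ = 15
Let M₁ = M/m₁ = 5, M₂ = M/m₂ = 3
Find y₁ ≡ M₁⁻¹ (mod m₁): 5⁻¹ ≡ 2 (mod 3)
Find y₂ ≡ M₂⁻¹ (mod m₂): 3⁻¹ ≡ 2 (mod 5)
x = a₁·M₁·y₁ + a₂·M₂·y₂ = 2·5·2 + 3·3·2 = 38
Reduce mod 15: x ≡ 8
Check: 8 mod 3 = 2 ✓, 8 mod 5 = 3 ✓

x ≡ 8 (mod 15)


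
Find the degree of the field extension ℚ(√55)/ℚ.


√55 has minimal polynomial x² - 55 (irreducible over ℚ since 55 is squarefree)

[ℚ(√55)/ℚ] = 2


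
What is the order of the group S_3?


|S_n| = n! (number of permutations of n symbols)
|S_3| = 3! = 6

|S_3| = 6


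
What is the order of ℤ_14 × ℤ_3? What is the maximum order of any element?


|ℤ_14 × ℤ_3| = 14 × 3 = 42
Max element order = lcm(14,3) = 42
Cyclic? Yes (gcd=1)

|ℤ_14×ℤ_3| = 42, max element order = 42


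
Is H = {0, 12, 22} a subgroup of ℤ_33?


Subgroup test for H = {0, 12, 22} in (ℤ_33, +):
(1) 0 ∈ H? Yes
(2) Closure: for all a,b ∈ H, (a+b) mod 33 ∈ H? No  [counterexample: 12 + 12 = 24 ∉ H]
(3) Inverses: for all a ∈ H, -a mod 33 ∈ H? No

No, H is not a subgroup of ℤ_33


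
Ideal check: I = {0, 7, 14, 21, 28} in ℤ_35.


Check ideal conditions for I = {0, 7, 14, 21, 28} in ℤ_35:
(1) I is an additive subgroup? Yes
(2) For r ∈ ℤ_35 and a ∈ I: r·a ∈ I? Yes

Yes, I is an ideal of ℤ_35


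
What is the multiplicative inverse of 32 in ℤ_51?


Use the extended Euclidean algorithm to write 1 = 32·s + 51·t; then s mod 51 is the inverse.
Euclidean algorithm:
  32 = 0·51 + 32
  51 = 1·32 + 19
  32 = 1·19 + 13
  19 = 1·13 + 6
  13 = 2·6 + 1
  6 = 6·1 + 0
gcd(32,51) = 1
Back-substitution gives: 32·(8) + 51·(-5) = 1
So 32⁻¹ ≡ 8 ≡ 8 (mod 51)
Check: 32 × 8 = 256 ≡ 1 (mod 51) ✓

32⁻¹ ≡ 8 (mod 51)


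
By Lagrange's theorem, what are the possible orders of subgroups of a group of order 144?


Lagrange's theorem: |H| divides |G|
|G| = 144
Divisors of 144: 1, 2, 3, 4, 6, 8, 9, 12, 16, 18, 24, 36, 48, 72, 144

Possible subgroup orders: {1, 2, 3, 4, 6, 8, 9, 12, 16, 18, 24, 36, 48, 72, 144}


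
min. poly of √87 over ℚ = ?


√87 satisfies x² - 87 = 0, irreducible over ℚ since 87 is squarefree

Minimal polynomial: x² - 87


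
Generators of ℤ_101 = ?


g generates ℤ_n iff gcd(g,n) = 1
Prime factors of 101: 101
Generators are g ∈ {1,...,100} not divisible by any of these primes.
Generators: {1, 2, 3, 4, 5, 6, 7, 8, 9, 10, 11, 12, 13, 14, 15, 16, 17, 18, 19, 20, 21, 22, 23, 24, 25, 26, 27, 28, 29, 30, 31, 32, 33, 34, 35, 36, 37, 38, 39, 40, 41, 42, 43, 44, 45, 46, 47, 48, 49, 50, 51, 52, 53, 54, 55, 56, 57, 58, 59, 60, 61, 62, 63, 64, 65, 66, 67, 68, 69, 70, 71, 72, 73, 74, 75, 76, 77, 78, 79, 80, 81, 82, 83, 84, 85, 86, 87, 88, 89, 90, 91, 92, 93, 94, 95, 96, 97, 98, 99, 100}
Number of generators = φ(101) = 100

Generators of ℤ_101 = {1, 2, 3, 4, 5, 6, 7, 8, 9, 10, 11, 12, 13, 14, 15, 16, 17, 18, 19, 20, 21, 22, 23, 24, 25, 26, 27, 28, 29, 30, 31, 32, 33, 34, 35, 36, 37, 38, 39, 40, 41, 42, 43, 44, 45, 46, 47, 48, 49, 50, 51, 52, 53, 54, 55, 56, 57, 58, 59, 60, 61, 62, 63, 64, 65, 66, 67, 68, 69, 70, 71, 72, 73, 74, 75, 76, 77, 78, 79, 80, 81, 82, 83, 84, 85, 86, 87, 88, 89, 90, 91, 92, 93, 94, 95, 96, 97, 98, 99, 100}


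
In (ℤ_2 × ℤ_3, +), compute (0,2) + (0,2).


Operation: componentwise addition mod (2, 3)
(0,2) + (0,2) = ((a₁+b₁) mod 2, (a₂+b₂) mod 3) with a = (0,2), b = (0,2)

(0,2) + (0,2) = (0,1)


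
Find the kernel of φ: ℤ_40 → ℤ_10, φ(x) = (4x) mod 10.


Kernel = preimage of identity
ker(φ) = {x ∈ ℤ_40 : 4x ≡ 0 (mod 10)}. Since 10 | 40, φ is well-defined. The kernel is the cyclic subgroup ⟨5⟩ of ℤ_40 (order 8), i.e. {0, 5, 10, 15, 20, 25, 30, 35}

ker(φ) = {0, 5, 10, 15, 20, 25, 30, 35}


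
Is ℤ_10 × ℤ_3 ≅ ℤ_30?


Comparing ℤ_10 × ℤ_3 and ℤ_30:
gcd(10,3) = 1, so ℤ_10 × ℤ_3 ≅ ℤ_30 (CRT)

Yes, ℤ_10 × ℤ_3 ≅ ℤ_30


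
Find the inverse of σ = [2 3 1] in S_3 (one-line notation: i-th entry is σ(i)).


To find σ⁻¹, swap domain and range:
σ(1) = 2 → σ⁻¹(2) = 1
σ(2) = 3 → σ⁻¹(3) = 2
σ(3) = 1 → σ⁻¹(1) = 3

σ⁻¹ = [3 1 2]


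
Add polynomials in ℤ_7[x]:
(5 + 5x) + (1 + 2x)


Add coefficients mod 7:
x^0: 5 + 1 = 6 (mod 7)
x^1: 5 + 2 = 0 (mod 7)
Result: 6

f + g = 6


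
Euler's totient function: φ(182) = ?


Factor n: 182 = 2 × 7 × 13
φ(n) = n · ∏(1 - 1/p) over distinct primes p | n
φ(182) = 182 · (1 - 1/2) · (1 - 1/7) · (1 - 1/13) = 72

φ(182) = 72


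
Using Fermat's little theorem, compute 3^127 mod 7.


Fermat's little theorem: if p is prime and gcd(a,p)=1, then a^(p-1) ≡ 1 (mod p)
p = 7 is prime, gcd(3,7) = 1
Reduce exponent: 127 mod 6 = 1
So 3^127 ≡ 3^1 (mod 7)
3^1 mod 7 = 3

3^127 ≡ 3 (mod 7)


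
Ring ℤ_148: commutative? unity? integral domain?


ℤ_148 is a commutative ring with unity 1; 148 = 2×74 is composite, so 2·74 ≡ 0 gives zero divisors (not an integral domain)
Commutative: Yes
Integral domain: No
Has unity: Yes

ℤ_148: Commutative=Yes, Unity=Yes


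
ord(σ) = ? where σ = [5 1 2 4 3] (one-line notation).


Cycle decomposition: (1 5 3 2)
Cycle lengths: 4
Order = lcm(4) = 4

ord(σ) = 4


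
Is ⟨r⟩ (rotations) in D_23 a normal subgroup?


H = ⟨r⟩ (rotations) in D_23
The rotation subgroup ⟨r⟩ has index 2 in D_23, so it is normal

Yes, normal subgroup


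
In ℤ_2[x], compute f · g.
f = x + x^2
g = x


Expand and collect like terms; reduce coefficients mod 2:
x^0: 0·0 = 0 ≡ 0 (mod 2)
x^1: 0·1 + 1·0 = 0 ≡ 0 (mod 2)
x^2: 1·1 + 1·0 = 1 ≡ 1 (mod 2)
x^3: 1·1 = 1 ≡ 1 (mod 2)
Result: x^2 + x^3

f · g = x^2 + x^3


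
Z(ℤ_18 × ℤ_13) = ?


Z(G) = {g ∈ G | gx = xg for all x ∈ G}
Direct product of abelian groups is abelian, so Z(G) = G

Z(ℤ_18 × ℤ_13) = ℤ_18 × ℤ_13


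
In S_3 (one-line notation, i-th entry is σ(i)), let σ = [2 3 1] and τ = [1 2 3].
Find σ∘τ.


σ∘τ: apply τ first, then σ
1 →τ 1 →σ 2
2 →τ 2 →σ 3
3 →τ 3 →σ 1

σ∘τ = [2 3 1]


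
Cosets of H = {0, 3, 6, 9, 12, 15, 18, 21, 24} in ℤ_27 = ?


H = {0, 3, 6, 9, 12, 15, 18, 21, 24}, |H| = 9
Number of cosets = |G|/|H| = 27/9 = 3
0 + H = {0, 3, 6, 9, 12, 15, 18, 21, 24}
1 + H = {1, 4, 7, 10, 13, 16, 19, 22, 25}
2 + H = {2, 5, 8, 11, 14, 17, 20, 23, 26}

Cosets: 0+H={0,3,6,9,12,15,18,21,24}; 1+H={1,4,7,10,13,16,19,22,25}; 2+H={2,5,8,11,14,17,20,23,26}


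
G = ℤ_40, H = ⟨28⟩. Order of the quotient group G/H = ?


|⟨28⟩| = n / gcd(28, 40) = 40 / 4 = 10
H is normal (ℤ_40 is abelian).
|G/H| = |G| / |H| = 40 / 10 = 4

|G/H| = 4


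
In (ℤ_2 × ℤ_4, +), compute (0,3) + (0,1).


Operation: componentwise addition mod (2, 4)
(0,3) + (0,1) = ((a₁+b₁) mod 2, (a₂+b₂) mod 4) with a = (0,3), b = (0,1)

(0,3) + (0,1) = (0,0)


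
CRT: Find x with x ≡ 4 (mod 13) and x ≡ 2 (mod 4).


m₁ = 13, m₂ = 4, gcd = 1, so CRT applies. M = m₁·m₂ = 52
Let M₁ = M/m₁ = 4, M₂ = M/m₂ = 13
Find y₁ ≡ M₁⁻¹ (mod m₁): 4⁻¹ ≡ 10 (mod 13)
Find y₂ ≡ M₂⁻¹ (mod m₂): 13⁻¹ ≡ 1 (mod 4)
x = a₁·M₁·y₁ + a₂·M₂·y₂ = 4·4·10 + 2·13·1 = 186
Reduce mod 52: x ≡ 30
Check: 30 mod 13 = 4 ✓, 30 mod 4 = 2 ✓

x ≡ 30 (mod 52)


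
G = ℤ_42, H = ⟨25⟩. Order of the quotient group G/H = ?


|⟨25⟩| = n / gcd(25, 42) = 42 / 1 = 42
H is normal (ℤ_42 is abelian).
|G/H| = |G| / |H| = 42 / 42 = 1

|G/H| = 1


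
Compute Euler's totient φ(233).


Factor n: 233 = 233
φ(n) = n · ∏(1 - 1/p) over distinct primes p | n
φ(233) = 233 · (1 - 1/233) = 232

φ(233) = 232


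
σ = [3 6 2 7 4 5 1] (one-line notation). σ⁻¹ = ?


To find σ⁻¹, swap domain and range:
σ(1) = 3 → σ⁻¹(3) = 1
σ(2) = 6 → σ⁻¹(6) = 2
σ(3) = 2 → σ⁻¹(2) = 3
σ(4) = 7 → σ⁻¹(7) = 4
σ(5) = 4 → σ⁻¹(4) = 5
σ(6) = 5 → σ⁻¹(5) = 6
σ(7) = 1 → σ⁻¹(1) = 7

σ⁻¹ = [7 3 1 5 6 2 4]


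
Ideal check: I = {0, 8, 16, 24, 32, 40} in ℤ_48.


Check ideal conditions for I = {0, 8, 16, 24, 32, 40} in ℤ_48:
(1) I is an additive subgroup? Yes
(2) For r ∈ ℤ_48 and a ∈ I: r·a ∈ I? Yes

Yes, I is an ideal of ℤ_48


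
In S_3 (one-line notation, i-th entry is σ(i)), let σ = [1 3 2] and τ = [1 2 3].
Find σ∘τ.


σ∘τ: apply τ first, then σ
1 →τ 1 →σ 1
2 →τ 2 →σ 3
3 →τ 3 →σ 2

σ∘τ = [1 3 2]


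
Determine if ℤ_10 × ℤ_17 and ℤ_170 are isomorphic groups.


Comparing ℤ_10 × ℤ_17 and ℤ_170:
gcd(10,17) = 1, so ℤ_10 × ℤ_17 ≅ ℤ_170 (CRT)

Yes, ℤ_10 × ℤ_17 ≅ ℤ_170


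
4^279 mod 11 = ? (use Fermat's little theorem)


Fermat's little theorem: if p is prime and gcd(a,p)=1, then a^(p-1) ≡ 1 (mod p)
p = 11 is prime, gcd(4,11) = 1
Reduce exponent: 279 mod 10 = 9
So 4^279 ≡ 4^9 (mod 11)
4^9 mod 11 = 3

4^279 ≡ 3 (mod 11)


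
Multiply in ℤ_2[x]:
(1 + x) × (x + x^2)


Expand and collect like terms; reduce coefficients mod 2:
x^0: 1·0 = 0 ≡ 0 (mod 2)
x^1: 1·1 + 1·0 = 1 ≡ 1 (mod 2)
x^2: 1·1 + 1·1 = 2 ≡ 0 (mod 2)
x^3: 1·1 = 1 ≡ 1 (mod 2)
Result: x + x^3

f · g = x + x^3


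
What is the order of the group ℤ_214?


ℤ_n has n elements.

|ℤ_214| = 214


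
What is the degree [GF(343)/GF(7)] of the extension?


GF(343) = GF(7^3), so the extension degree is 3

[GF(343)/GF(7)] = 3


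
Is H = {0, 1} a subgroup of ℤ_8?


Subgroup test for H = {0, 1} in (ℤ_8, +):
(1) 0 ∈ H? Yes
(2) Closure: for all a,b ∈ H, (a+b) mod 8 ∈ H? No  [counterexample: 1 + 1 = 2 ∉ H]
(3) Inverses: for all a ∈ H, -a mod 8 ∈ H? No

No, H is not a subgroup of ℤ_8


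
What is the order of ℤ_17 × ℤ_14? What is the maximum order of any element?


|ℤ_17 × ℤ_14| = 17 × 14 = 238
Max element order = lcm(17,14) = 238
Cyclic? Yes (gcd=1)

|ℤ_17×ℤ_14| = 238, max element order = 238


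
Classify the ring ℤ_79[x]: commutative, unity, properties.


ℤ_79 is a field (n prime), so ℤ_79[x] is a commutative integral domain with unity
Commutative: Yes
Integral domain: Yes
Has unity: Yes

ℤ_79[x]: Commutative=Yes, Unity=Yes


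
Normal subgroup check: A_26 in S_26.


H = A_26 in S_26
A_26 has index 2 in S_26, and every subgroup of index 2 is normal

Yes, normal subgroup


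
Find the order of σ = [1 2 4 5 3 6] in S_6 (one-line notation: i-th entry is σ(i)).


Cycle decomposition: (3 4 5)
Cycle lengths: 3
Order = lcm(3) = 3

ord(σ) = 3


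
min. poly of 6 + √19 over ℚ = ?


Let α = 6 + √19. Then α - 6 = √19, so (α - 6)² = 19, giving α² - 12α + 17 = 0. Degree 2 and α ∉ ℚ, so this is the minimal polynomial.

Minimal polynomial: x² - 12x + 17


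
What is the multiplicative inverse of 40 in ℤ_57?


Use the extended Euclidean algorithm to write 1 = 40·s + 57·t; then s mod 57 is the inverse.
Euclidean algorithm:
  40 = 0·57 + 40
  57 = 1·40 + 17
  40 = 2·17 + 6
  17 = 2·6 + 5
  6 = 1·5 + 1
  5 = 5·1 + 0
gcd(40,57) = 1
Back-substitution gives: 40·(10) + 57·(-7) = 1
So 40⁻¹ ≡ 10 ≡ 10 (mod 57)
Check: 40 × 10 = 400 ≡ 1 (mod 57) ✓

40⁻¹ ≡ 10 (mod 57)


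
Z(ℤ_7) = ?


Z(G) = {g ∈ G | gx = xg for all x ∈ G}
ℤ_7 is abelian, so Z(G) = G

Z(ℤ_7) = ℤ_7


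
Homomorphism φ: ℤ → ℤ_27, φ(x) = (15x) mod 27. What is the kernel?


Kernel = preimage of identity
ker(φ) = {x ∈ ℤ : 15x ≡ 0 (mod 27)}. gcd(15,27) = 3, so 15x ≡ 0 (mod 27) ⟺ x ≡ 0 (mod 27/3 = 9). Hence ker(φ) = 9ℤ

ker(φ) = 9ℤ


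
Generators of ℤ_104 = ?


g generates ℤ_n iff gcd(g,n) = 1
Prime factors of 104: 2, 13
Generators are g ∈ {1,...,103} not divisible by any of these primes.
Generators: {1, 3, 5, 7, 9, 11, 15, 17, 19, 21, 23, 25, 27, 29, 31, 33, 35, 37, 41, 43, 45, 47, 49, 51, 53, 55, 57, 59, 61, 63, 67, 69, 71, 73, 75, 77, 79, 81, 83, 85, 87, 89, 93, 95, 97, 99, 101, 103}
Number of generators = φ(104) = 48

Generators of ℤ_104 = {1, 3, 5, 7, 9, 11, 15, 17, 19, 21, 23, 25, 27, 29, 31, 33, 35, 37, 41, 43, 45, 47, 49, 51, 53, 55, 57, 59, 61, 63, 67, 69, 71, 73, 75, 77, 79, 81, 83, 85, 87, 89, 93, 95, 97, 99, 101, 103}


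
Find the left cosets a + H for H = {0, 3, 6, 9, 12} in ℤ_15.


H = {0, 3, 6, 9, 12}, |H| = 5
Number of cosets = |G|/|H| = 15/5 = 3
0 + H = {0, 3, 6, 9, 12}
1 + H = {1, 4, 7, 10, 13}
2 + H = {2, 5, 8, 11, 14}

Cosets: 0+H={0,3,6,9,12}; 1+H={1,4,7,10,13}; 2+H={2,5,8,11,14}


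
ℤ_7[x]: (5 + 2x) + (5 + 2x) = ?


Add coefficients mod 7:
x^0: 5 + 5 = 3 (mod 7)
x^1: 2 + 2 = 4 (mod 7)
Result: 3 + 4x

f + g = 3 + 4x


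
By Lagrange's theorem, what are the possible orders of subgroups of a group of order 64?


Lagrange's theorem: |H| divides |G|
|G| = 64
Divisors of 64: 1, 2, 4, 8, 16, 32, 64

Possible subgroup orders: {1, 2, 4, 8, 16, 32, 64}


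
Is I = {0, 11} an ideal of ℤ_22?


Check ideal conditions for I = {0, 11} in ℤ_22:
(1) I is an additive subgroup? Yes
(2) For r ∈ ℤ_22 and a ∈ I: r·a ∈ I? Yes

Yes, I is an ideal of ℤ_22


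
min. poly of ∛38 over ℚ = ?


∛38 satisfies x³ - 38 = 0, irreducible over ℚ (no rational root; 38 is not a perfect cube)

Minimal polynomial: x³ - 38


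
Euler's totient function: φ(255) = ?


Factor n: 255 = 3 × 5 × 17
φ(n) = n · ∏(1 - 1/p) over distinct primes p | n
φ(255) = 255 · (1 - 1/3) · (1 - 1/5) · (1 - 1/17) = 128

φ(255) = 128


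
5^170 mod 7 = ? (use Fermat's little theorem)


Fermat's little theorem: if p is prime and gcd(a,p)=1, then a^(p-1) ≡ 1 (mod p)
p = 7 is prime, gcd(5,7) = 1
Reduce exponent: 170 mod 6 = 2
So 5^170 ≡ 5^2 (mod 7)
5^2 mod 7 = 4

5^170 ≡ 4 (mod 7)


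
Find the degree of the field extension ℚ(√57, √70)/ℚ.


[ℚ(√57,√70):ℚ] = [ℚ(√57,√70):ℚ(√57)]·[ℚ(√57):ℚ] = 2·2 = 4

[ℚ(√57, √70)/ℚ] = 4


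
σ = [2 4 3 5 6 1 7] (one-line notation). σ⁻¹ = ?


To find σ⁻¹, swap domain and range:
σ(1) = 2 → σ⁻¹(2) = 1
σ(2) = 4 → σ⁻¹(4) = 2
σ(3) = 3 → σ⁻¹(3) = 3
σ(4) = 5 → σ⁻¹(5) = 4
σ(5) = 6 → σ⁻¹(6) = 5
σ(6) = 1 → σ⁻¹(1) = 6
σ(7) = 7 → σ⁻¹(7) = 7

σ⁻¹ = [6 1 3 2 4 5 7]


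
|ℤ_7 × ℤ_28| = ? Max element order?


|ℤ_7 × ℤ_28| = 7 × 28 = 196
Max element order = lcm(7,28) = 28
Cyclic? No (gcd=7)

|ℤ_7×ℤ_28| = 196, max element order = 28


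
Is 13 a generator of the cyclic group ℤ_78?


g generates ℤ_n iff gcd(g, n) = 1
gcd(13, 78) = 13
Since gcd = 13 ≠ 1, ⟨13⟩ has order 6 < 78, so 13 is not a generator.

No, 13 does not generate ℤ_78


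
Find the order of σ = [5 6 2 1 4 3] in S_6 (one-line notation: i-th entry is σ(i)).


Cycle decomposition: (1 5 4) (2 6 3)
Cycle lengths: 3, 3
Order = lcm(3, 3) = 3

ord(σ) = 3


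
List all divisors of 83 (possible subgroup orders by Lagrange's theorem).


Lagrange's theorem: |H| divides |G|
|G| = 83
Divisors of 83: 1, 83

Possible subgroup orders: {1, 83}


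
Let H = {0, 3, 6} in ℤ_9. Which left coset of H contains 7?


7 + H = {7 + h (mod 9) : h ∈ H}
7+0=7, 7+3=1, 7+6=4
7 + H = {1, 4, 7} = 1 + H

7 + H = {1, 4, 7}


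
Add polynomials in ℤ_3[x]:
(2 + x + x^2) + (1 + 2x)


Add coefficients mod 3:
x^0: 2 + 1 = 0 (mod 3)
x^1: 1 + 2 = 0 (mod 3)
x^2: 1 + 0 = 1 (mod 3)
Result: x^2

f + g = x^2


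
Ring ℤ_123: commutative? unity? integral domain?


ℤ_123 is a commutative ring with unity 1; 123 = 3×41 is composite, so 3·41 ≡ 0 gives zero divisors (not an integral domain)
Commutative: Yes
Integral domain: No
Has unity: Yes

ℤ_123: Commutative=Yes, Unity=Yes


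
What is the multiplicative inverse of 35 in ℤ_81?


Use the extended Euclidean algorithm to write 1 = 35·s + 81·t; then s mod 81 is the inverse.
Euclidean algorithm:
  35 = 0·81 + 35
  81 = 2·35 + 11
  35 = 3·11 + 2
  11 = 5·2 + 1
  2 = 2·1 + 0
gcd(35,81) = 1
Back-substitution gives: 35·(-37) + 81·(16) = 1
So 35⁻¹ ≡ -37 ≡ 44 (mod 81)
Check: 35 × 44 = 1540 ≡ 1 (mod 81) ✓

35⁻¹ ≡ 44 (mod 81)


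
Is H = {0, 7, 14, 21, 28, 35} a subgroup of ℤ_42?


Subgroup test for H = {0, 7, 14, 21, 28, 35} in (ℤ_42, +):
(1) 0 ∈ H? Yes
(2) Closure: for all a,b ∈ H, (a+b) mod 42 ∈ H? Yes
(3) Inverses: for all a ∈ H, -a mod 42 ∈ H? Yes

Yes, H is a subgroup of ℤ_42


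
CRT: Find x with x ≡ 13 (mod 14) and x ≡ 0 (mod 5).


m₁ = 14, m₂ = 5, gcd = 1, so CRT applies. M = m₁·m₂ = 70
Let M₁ = M/m₁ = 5, M₂ = M/m₂ = 14
Find y₁ ≡ M₁⁻¹ (mod m₁): 5⁻¹ ≡ 3 (mod 14)
Find y₂ ≡ M₂⁻¹ (mod m₂): 14⁻¹ ≡ 4 (mod 5)
x = a₁·M₁·y₁ + a₂·M₂·y₂ = 13·5·3 + 0·14·4 = 195
Reduce mod 70: x ≡ 55
Check: 55 mod 14 = 13 ✓, 55 mod 5 = 0 ✓

x ≡ 55 (mod 70)


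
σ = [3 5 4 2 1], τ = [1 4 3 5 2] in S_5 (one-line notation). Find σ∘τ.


σ∘τ: apply τ first, then σ
1 →τ 1 →σ 3
2 →τ 4 →σ 2
3 →τ 3 →σ 4
4 →τ 5 →σ 1
5 →τ 2 →σ 5

σ∘τ = [3 2 4 1 5]


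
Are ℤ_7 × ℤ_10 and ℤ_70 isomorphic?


Comparing ℤ_7 × ℤ_10 and ℤ_70:
gcd(7,10) = 1, so ℤ_7 × ℤ_10 ≅ ℤ_70 (CRT)

Yes, ℤ_7 × ℤ_10 ≅ ℤ_70


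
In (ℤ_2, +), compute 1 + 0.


Operation: addition mod 2
1 + 0 = (a + b) mod 2 with a = 1, b = 0

1 + 0 = 1


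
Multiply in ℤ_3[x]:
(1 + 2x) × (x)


Expand and collect like terms; reduce coefficients mod 3:
x^0: 1·0 = 0 ≡ 0 (mod 3)
x^1: 1·1 + 2·0 = 1 ≡ 1 (mod 3)
x^2: 2·1 = 2 ≡ 2 (mod 3)
Result: x + 2x^2

f · g = x + 2x^2


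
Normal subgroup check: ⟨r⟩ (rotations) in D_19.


H = ⟨r⟩ (rotations) in D_19
The rotation subgroup ⟨r⟩ has index 2 in D_19, so it is normal

Yes, normal subgroup


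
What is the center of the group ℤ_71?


Z(G) = {g ∈ G | gx = xg for all x ∈ G}
ℤ_71 is abelian, so Z(G) = G

Z(ℤ_71) = ℤ_71


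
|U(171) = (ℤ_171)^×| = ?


U(n) is the group of units mod n; |U(n)| = φ(n)
|U(171)| = φ(171) = 108

|U(171) = (ℤ_171)^×| = 108


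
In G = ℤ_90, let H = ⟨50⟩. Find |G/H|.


|⟨50⟩| = n / gcd(50, 90) = 90 / 10 = 9
H is normal (ℤ_90 is abelian).
|G/H| = |G| / |H| = 90 / 9 = 10

|G/H| = 10


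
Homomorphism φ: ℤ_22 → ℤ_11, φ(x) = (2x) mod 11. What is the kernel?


Kernel = preimage of identity
ker(φ) = {x ∈ ℤ_22 : 2x ≡ 0 (mod 11)}. Since 11 | 22, φ is well-defined. The kernel is the cyclic subgroup ⟨11⟩ of ℤ_22 (order 2), i.e. {0, 11}

ker(φ) = {0, 11}


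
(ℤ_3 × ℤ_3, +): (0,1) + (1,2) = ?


Operation: componentwise addition mod (3, 3)
(0,1) + (1,2) = ((a₁+b₁) mod 3, (a₂+b₂) mod 3) with a = (0,1), b = (1,2)

(0,1) + (1,2) = (1,0)


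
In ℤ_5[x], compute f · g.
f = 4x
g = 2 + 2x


Expand and collect like terms; reduce coefficients mod 5:
x^0: 0·2 = 0 ≡ 0 (mod 5)
x^1: 0·2 + 4·2 = 8 ≡ 3 (mod 5)
x^2: 4·2 = 8 ≡ 3 (mod 5)
Result: 3x + 3x^2

f · g = 3x + 3x^2


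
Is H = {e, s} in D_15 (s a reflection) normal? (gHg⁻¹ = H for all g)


H = {e, s} in D_15 (s a reflection)
r·s·r⁻¹ = sr⁻² ≠ s for n ≥ 3, so {e, s} is not closed under conjugation

No, not a normal subgroup


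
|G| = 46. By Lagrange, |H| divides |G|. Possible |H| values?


Lagrange's theorem: |H| divides |G|
|G| = 46
Divisors of 46: 1, 2, 23, 46

Possible subgroup orders: {1, 2, 23, 46}


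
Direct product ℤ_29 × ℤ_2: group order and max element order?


|ℤ_29 × ℤ_2| = 29 × 2 = 58
Max element order = lcm(29,2) = 58
Cyclic? Yes (gcd=1)

|ℤ_29×ℤ_2| = 58, max element order = 58


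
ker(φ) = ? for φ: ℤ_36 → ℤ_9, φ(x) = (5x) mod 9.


Kernel = preimage of identity
ker(φ) = {x ∈ ℤ_36 : 5x ≡ 0 (mod 9)}. Since 9 | 36, φ is well-defined. The kernel is the cyclic subgroup ⟨9⟩ of ℤ_36 (order 4), i.e. {0, 9, 18, 27}

ker(φ) = {0, 9, 18, 27}


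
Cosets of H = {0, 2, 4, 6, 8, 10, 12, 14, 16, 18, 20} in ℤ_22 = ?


H = {0, 2, 4, 6, 8, 10, 12, 14, 16, 18, 20}, |H| = 11
Number of cosets = |G|/|H| = 22/11 = 2
0 + H = {0, 2, 4, 6, 8, 10, 12, 14, 16, 18, 20}
1 + H = {1, 3, 5, 7, 9, 11, 13, 15, 17, 19, 21}

Cosets: 0+H={0,2,4,6,8,10,12,14,16,18,20}; 1+H={1,3,5,7,9,11,13,15,17,19,21}


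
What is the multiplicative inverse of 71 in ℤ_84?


Use the extended Euclidean algorithm to write 1 = 71·s + 84·t; then s mod 84 is the inverse.
Euclidean algorithm:
  71 = 0·84 + 71
  84 = 1·71 + 13
  71 = 5·13 + 6
  13 = 2·6 + 1
  6 = 6·1 + 0
gcd(71,84) = 1
Back-substitution gives: 71·(-13) + 84·(11) = 1
So 71⁻¹ ≡ -13 ≡ 71 (mod 84)
Check: 71 × 71 = 5041 ≡ 1 (mod 84) ✓

71⁻¹ ≡ 71 (mod 84)


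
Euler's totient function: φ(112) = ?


Factor n: 112 = 2^4 × 7
φ(n) = n · ∏(1 - 1/p) over distinct primes p | n
φ(112) = 112 · (1 - 1/2) · (1 - 1/7) = 48

φ(112) = 48


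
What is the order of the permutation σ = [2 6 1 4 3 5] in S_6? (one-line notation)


Cycle decomposition: (1 2 6 5 3)
Cycle lengths: 5
Order = lcm(5) = 5

ord(σ) = 5


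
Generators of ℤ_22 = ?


g generates ℤ_n iff gcd(g,n) = 1
Prime factors of 22: 2, 11
Generators are g ∈ {1,...,21} not divisible by any of these primes.
Generators: {1, 3, 5, 7, 9, 13, 15, 17, 19, 21}
Number of generators = φ(22) = 10

Generators of ℤ_22 = {1, 3, 5, 7, 9, 13, 15, 17, 19, 21}


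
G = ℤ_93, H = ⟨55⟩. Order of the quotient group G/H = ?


|⟨55⟩| = n / gcd(55, 93) = 93 / 1 = 93
H is normal (ℤ_93 is abelian).
|G/H| = |G| / |H| = 93 / 93 = 1

|G/H| = 1


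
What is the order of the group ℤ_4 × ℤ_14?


|A × B| = |A| · |B|
|ℤ_4 × ℤ_14| = 4 × 14 = 56

|ℤ_4 × ℤ_14| = 56


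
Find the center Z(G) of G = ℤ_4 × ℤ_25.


Z(G) = {g ∈ G | gx = xg for all x ∈ G}
Direct product of abelian groups is abelian, so Z(G) = G

Z(ℤ_4 × ℤ_25) = ℤ_4 × ℤ_25


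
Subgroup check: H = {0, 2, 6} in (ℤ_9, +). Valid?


Subgroup test for H = {0, 2, 6} in (ℤ_9, +):
(1) 0 ∈ H? Yes
(2) Closure: for all a,b ∈ H, (a+b) mod 9 ∈ H? No  [counterexample: 2 + 2 = 4 ∉ H]
(3) Inverses: for all a ∈ H, -a mod 9 ∈ H? No

No, H is not a subgroup of ℤ_9


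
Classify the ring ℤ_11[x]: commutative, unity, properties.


ℤ_11 is a field (n prime), so ℤ_11[x] is a commutative integral domain with unity
Commutative: Yes
Integral domain: Yes
Has unity: Yes

ℤ_11[x]: Commutative=Yes, Unity=Yes


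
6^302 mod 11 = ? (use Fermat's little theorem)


Fermat's little theorem: if p is prime and gcd(a,p)=1, then a^(p-1) ≡ 1 (mod p)
p = 11 is prime, gcd(6,11) = 1
Reduce exponent: 302 mod 10 = 2
So 6^302 ≡ 6^2 (mod 11)
6^2 mod 11 = 3

6^302 ≡ 3 (mod 11)


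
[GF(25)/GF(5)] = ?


GF(25) = GF(5^2), so the extension degree is 2

[GF(25)/GF(5)] = 2


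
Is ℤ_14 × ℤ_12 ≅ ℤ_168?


Comparing ℤ_14 × ℤ_12 and ℤ_168:
gcd(14,12) = 2 ≠ 1. Max element order in ℤ_14×ℤ_12 is lcm(14,12) = 84 < 168, so it has no element of order 168

No, ℤ_14 × ℤ_12 ≇ ℤ_168


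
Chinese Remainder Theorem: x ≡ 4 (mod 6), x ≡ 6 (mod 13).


m₁ = 6, m₂ = 13, gcd = 1, so CRT applies. M = m₁·m₂ = 78
Let M₁ = M/m₁ = 13, M₂ = M/m₂ = 6
Find y₁ ≡ M₁⁻¹ (mod m₁): 13⁻¹ ≡ 1 (mod 6)
Find y₂ ≡ M₂⁻¹ (mod m₂): 6⁻¹ ≡ 11 (mod 13)
x = a₁·M₁·y₁ + a₂·M₂·y₂ = 4·13·1 + 6·6·11 = 448
Reduce mod 78: x ≡ 58
Check: 58 mod 6 = 4 ✓, 58 mod 13 = 6 ✓

x ≡ 58 (mod 78)


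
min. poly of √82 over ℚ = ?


√82 satisfies x² - 82 = 0, irreducible over ℚ since 82 is squarefree

Minimal polynomial: x² - 82


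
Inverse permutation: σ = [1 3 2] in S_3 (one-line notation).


To find σ⁻¹, swap domain and range:
σ(1) = 1 → σ⁻¹(1) = 1
σ(2) = 3 → σ⁻¹(3) = 2
σ(3) = 2 → σ⁻¹(2) = 3

σ⁻¹ = [1 3 2]


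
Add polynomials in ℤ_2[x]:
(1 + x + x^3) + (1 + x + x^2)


Add coefficients mod 2:
x^0: 1 + 1 = 0 (mod 2)
x^1: 1 + 1 = 0 (mod 2)
x^2: 0 + 1 = 1 (mod 2)
x^3: 1 + 0 = 1 (mod 2)
Result: x^2 + x^3

f + g = x^2 + x^3


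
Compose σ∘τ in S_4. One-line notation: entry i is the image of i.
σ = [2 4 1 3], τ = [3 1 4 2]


σ∘τ: apply τ first, then σ
1 →τ 3 →σ 1
2 →τ 1 →σ 2
3 →τ 4 →σ 3
4 →τ 2 →σ 4

σ∘τ = [1 2 3 4]


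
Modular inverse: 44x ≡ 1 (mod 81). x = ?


Use the extended Euclidean algorithm to write 1 = 44·s + 81·t; then s mod 81 is the inverse.
Euclidean algorithm:
  44 = 0·81 + 44
  81 = 1·44 + 37
  44 = 1·37 + 7
  37 = 5·7 + 2
  7 = 3·2 + 1
  2 = 2·1 + 0
gcd(44,81) = 1
Back-substitution gives: 44·(35) + 81·(-19) = 1
So 44⁻¹ ≡ 35 ≡ 35 (mod 81)
Check: 44 × 35 = 1540 ≡ 1 (mod 81) ✓

44⁻¹ ≡ 35 (mod 81)


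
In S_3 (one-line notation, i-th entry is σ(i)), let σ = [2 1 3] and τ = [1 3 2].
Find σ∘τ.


σ∘τ: apply τ first, then σ
1 →τ 1 →σ 2
2 →τ 3 →σ 3
3 →τ 2 →σ 1

σ∘τ = [2 3 1]


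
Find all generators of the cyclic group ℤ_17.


g generates ℤ_n iff gcd(g,n) = 1
Prime factors of 17: 17
Generators are g ∈ {1,...,16} not divisible by any of these primes.
Generators: {1, 2, 3, 4, 5, 6, 7, 8, 9, 10, 11, 12, 13, 14, 15, 16}
Number of generators = φ(17) = 16

Generators of ℤ_17 = {1, 2, 3, 4, 5, 6, 7, 8, 9, 10, 11, 12, 13, 14, 15, 16}


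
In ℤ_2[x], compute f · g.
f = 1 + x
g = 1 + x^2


Expand and collect like terms; reduce coefficients mod 2:
x^0: 1·1 = 1 ≡ 1 (mod 2)
x^1: 1·0 + 1·1 = 1 ≡ 1 (mod 2)
x^2: 1·1 + 1·0 = 1 ≡ 1 (mod 2)
x^3: 1·1 = 1 ≡ 1 (mod 2)
Result: 1 + x + x^2 + x^3

f · g = 1 + x + x^2 + x^3


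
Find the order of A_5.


|A_n| = n!/2 (even permutations)
|A_5| = 5!/2 = 120/2 = 60

|A_5| = 60


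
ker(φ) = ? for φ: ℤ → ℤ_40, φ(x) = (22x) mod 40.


Kernel = preimage of identity
ker(φ) = {x ∈ ℤ : 22x ≡ 0 (mod 40)}. gcd(22,40) = 2, so 22x ≡ 0 (mod 40) ⟺ x ≡ 0 (mod 40/2 = 20). Hence ker(φ) = 20ℤ

ker(φ) = 20ℤ


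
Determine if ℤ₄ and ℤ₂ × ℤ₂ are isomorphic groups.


Comparing ℤ₄ and ℤ₂ × ℤ₂:
ℤ₄ has an element of order 4; ℤ₂×ℤ₂ has exponent 2

No, ℤ₄ ≇ ℤ₂ × ℤ₂


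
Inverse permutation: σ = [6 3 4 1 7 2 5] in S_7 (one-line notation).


To find σ⁻¹, swap domain and range:
σ(1) = 6 → σ⁻¹(6) = 1
σ(2) = 3 → σ⁻¹(3) = 2
σ(3) = 4 → σ⁻¹(4) = 3
σ(4) = 1 → σ⁻¹(1) = 4
σ(5) = 7 → σ⁻¹(7) = 5
σ(6) = 2 → σ⁻¹(2) = 6
σ(7) = 5 → σ⁻¹(5) = 7

σ⁻¹ = [4 6 2 3 7 1 5]


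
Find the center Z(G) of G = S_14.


Z(G) = {g ∈ G | gx = xg for all x ∈ G}
S_n is non-abelian for n ≥ 3; Z(S_14) is trivial

Z(S_14) = {e}


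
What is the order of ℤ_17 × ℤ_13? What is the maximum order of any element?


|ℤ_17 × ℤ_13| = 17 × 13 = 221
Max element order = lcm(17,13) = 221
Cyclic? Yes (gcd=1)

|ℤ_17×ℤ_13| = 221, max element order = 221


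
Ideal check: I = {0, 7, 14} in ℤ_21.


Check ideal conditions for I = {0, 7, 14} in ℤ_21:
(1) I is an additive subgroup? Yes
(2) For r ∈ ℤ_21 and a ∈ I: r·a ∈ I? Yes

Yes, I is an ideal of ℤ_21


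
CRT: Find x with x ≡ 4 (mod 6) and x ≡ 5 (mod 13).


m₁ = 6, m₂ = 13, gcd = 1, so CRT applies. M = m₁·m₂ = 78
Let M₁ = M/m₁ = 13, M₂ = M/m₂ = 6
Find y₁ ≡ M₁⁻¹ (mod m₁): 13⁻¹ ≡ 1 (mod 6)
Find y₂ ≡ M₂⁻¹ (mod m₂): 6⁻¹ ≡ 11 (mod 13)
x = a₁·M₁·y₁ + a₂·M₂·y₂ = 4·13·1 + 5·6·11 = 382
Reduce mod 78: x ≡ 70
Check: 70 mod 6 = 4 ✓, 70 mod 13 = 5 ✓

x ≡ 70 (mod 78)


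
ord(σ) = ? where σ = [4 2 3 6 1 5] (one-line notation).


Cycle decomposition: (1 4 6 5)
Cycle lengths: 4
Order = lcm(4) = 4

ord(σ) = 4


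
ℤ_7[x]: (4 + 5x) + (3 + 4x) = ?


Add coefficients mod 7:
x^0: 4 + 3 = 0 (mod 7)
x^1: 5 + 4 = 2 (mod 7)
Result: 2x

f + g = 2x


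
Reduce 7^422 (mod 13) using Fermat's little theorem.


Fermat's little theorem: if p is prime and gcd(a,p)=1, then a^(p-1) ≡ 1 (mod p)
p = 13 is prime, gcd(7,13) = 1
Reduce exponent: 422 mod 12 = 2
So 7^422 ≡ 7^2 (mod 13)
7^2 mod 13 = 10

7^422 ≡ 10 (mod 13)


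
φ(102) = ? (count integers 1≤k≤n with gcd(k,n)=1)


Factor n: 102 = 2 × 3 × 17
φ(n) = n · ∏(1 - 1/p) over distinct primes p | n
φ(102) = 102 · (1 - 1/2) · (1 - 1/3) · (1 - 1/17) = 32

φ(102) = 32


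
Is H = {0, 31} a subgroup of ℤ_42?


Subgroup test for H = {0, 31} in (ℤ_42, +):
(1) 0 ∈ H? Yes
(2) Closure: for all a,b ∈ H, (a+b) mod 42 ∈ H? No  [counterexample: 31 + 31 = 20 ∉ H]
(3) Inverses: for all a ∈ H, -a mod 42 ∈ H? No

No, H is not a subgroup of ℤ_42


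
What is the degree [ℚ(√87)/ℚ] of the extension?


√87 has minimal polynomial x² - 87 (irreducible over ℚ since 87 is squarefree)

[ℚ(√87)/ℚ] = 2


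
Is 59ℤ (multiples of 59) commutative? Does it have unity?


59ℤ is a commutative ring under +,× but has no multiplicative identity (1 ∉ 59ℤ); it has no zero divisors, but without unity it is not an integral domain
Commutative: Yes
Integral domain: No
Has unity: No

59ℤ (multiples of 59): Commutative=Yes, Unity=No


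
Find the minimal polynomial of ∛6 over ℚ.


∛6 satisfies x³ - 6 = 0, irreducible over ℚ (no rational root; 6 is not a perfect cube)

Minimal polynomial: x³ - 6


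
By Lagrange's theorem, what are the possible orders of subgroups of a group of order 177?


Lagrange's theorem: |H| divides |G|
|G| = 177
Divisors of 177: 1, 3, 59, 177

Possible subgroup orders: {1, 3, 59, 177}


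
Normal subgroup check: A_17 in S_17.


H = A_17 in S_17
A_17 has index 2 in S_17, and every subgroup of index 2 is normal

Yes, normal subgroup


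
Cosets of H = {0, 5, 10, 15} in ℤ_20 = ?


H = {0, 5, 10, 15}, |H| = 4
Number of cosets = |G|/|H| = 20/4 = 5
0 + H = {0, 5, 10, 15}
1 + H = {1, 6, 11, 16}
2 + H = {2, 7, 12, 17}
3 + H = {3, 8, 13, 18}
4 + H = {4, 9, 14, 19}

Cosets: 0+H={0,5,10,15}; 1+H={1,6,11,16}; 2+H={2,7,12,17}; 3+H={3,8,13,18}; 4+H={4,9,14,19}


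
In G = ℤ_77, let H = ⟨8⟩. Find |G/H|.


|⟨8⟩| = n / gcd(8, 77) = 77 / 1 = 77
H is normal (ℤ_77 is abelian).
|G/H| = |G| / |H| = 77 / 77 = 1

|G/H| = 1


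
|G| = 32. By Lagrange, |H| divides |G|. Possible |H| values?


Lagrange's theorem: |H| divides |G|
|G| = 32
Divisors of 32: 1, 2, 4, 8, 16, 32

Possible subgroup orders: {1, 2, 4, 8, 16, 32}


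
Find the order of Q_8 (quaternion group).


Q_8 = {±1, ±i, ±j, ±k}
|Q_8| = 8

|Q_8 (quaternion group)| = 8


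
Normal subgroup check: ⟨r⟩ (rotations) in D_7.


H = ⟨r⟩ (rotations) in D_7
The rotation subgroup ⟨r⟩ has index 2 in D_7, so it is normal

Yes, normal subgroup


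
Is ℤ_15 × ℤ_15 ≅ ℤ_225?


Comparing ℤ_15 × ℤ_15 and ℤ_225:
gcd(15,15) = 15 ≠ 1. Max element order in ℤ_15×ℤ_15 is lcm(15,15) = 15 < 225, so it has no element of order 225

No, ℤ_15 × ℤ_15 ≇ ℤ_225


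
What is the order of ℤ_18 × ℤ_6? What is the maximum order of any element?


|ℤ_18 × ℤ_6| = 18 × 6 = 108
Max element order = lcm(18,6) = 18
Cyclic? No (gcd=6)

|ℤ_18×ℤ_6| = 108, max element order = 18


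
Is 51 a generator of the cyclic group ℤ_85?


g generates ℤ_n iff gcd(g, n) = 1
gcd(51, 85) = 17
Since gcd = 17 ≠ 1, ⟨51⟩ has order 5 < 85, so 51 is not a generator.

No, 51 does not generate ℤ_85


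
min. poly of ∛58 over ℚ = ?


∛58 satisfies x³ - 58 = 0, irreducible over ℚ (no rational root; 58 is not a perfect cube)

Minimal polynomial: x³ - 58


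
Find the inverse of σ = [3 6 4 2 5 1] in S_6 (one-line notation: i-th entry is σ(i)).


To find σ⁻¹, swap domain and range:
σ(1) = 3 → σ⁻¹(3) = 1
σ(2) = 6 → σ⁻¹(6) = 2
σ(3) = 4 → σ⁻¹(4) = 3
σ(4) = 2 → σ⁻¹(2) = 4
σ(5) = 5 → σ⁻¹(5) = 5
σ(6) = 1 → σ⁻¹(1) = 6

σ⁻¹ = [6 4 1 3 5 2]


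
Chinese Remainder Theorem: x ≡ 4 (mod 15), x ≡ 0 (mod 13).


m₁ = 15, m₂ = 13, gcd = 1, so CRT applies. M = m₁·m₂ = 195
Let M₁ = M/m₁ = 13, M₂ = M/m₂ = 15
Find y₁ ≡ M₁⁻¹ (mod m₁): 13⁻¹ ≡ 7 (mod 15)
Find y₂ ≡ M₂⁻¹ (mod m₂): 15⁻¹ ≡ 7 (mod 13)
x = a₁·M₁·y₁ + a₂·M₂·y₂ = 4·13·7 + 0·15·7 = 364
Reduce mod 195: x ≡ 169
Check: 169 mod 15 = 4 ✓, 169 mod 13 = 0 ✓

x ≡ 169 (mod 195)


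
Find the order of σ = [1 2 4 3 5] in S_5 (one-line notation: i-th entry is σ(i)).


Cycle decomposition: (3 4)
Cycle lengths: 2
Order = lcm(2) = 2

ord(σ) = 2


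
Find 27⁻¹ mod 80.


Use the extended Euclidean algorithm to write 1 = 27·s + 80·t; then s mod 80 is the inverse.
Euclidean algorithm:
  27 = 0·80 + 27
  80 = 2·27 + 26
  27 = 1·26 + 1
  26 = 26·1 + 0
gcd(27,80) = 1
Back-substitution gives: 27·(3) + 80·(-1) = 1
So 27⁻¹ ≡ 3 ≡ 3 (mod 80)
Check: 27 × 3 = 81 ≡ 1 (mod 80) ✓

27⁻¹ ≡ 3 (mod 80)


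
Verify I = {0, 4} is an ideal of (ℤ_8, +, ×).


Check ideal conditions for I = {0, 4} in ℤ_8:
(1) I is an additive subgroup? Yes
(2) For r ∈ ℤ_8 and a ∈ I: r·a ∈ I? Yes

Yes, I is an ideal of ℤ_8


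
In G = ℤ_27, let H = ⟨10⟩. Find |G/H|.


|⟨10⟩| = n / gcd(10, 27) = 27 / 1 = 27
H is normal (ℤ_27 is abelian).
|G/H| = |G| / |H| = 27 / 27 = 1

|G/H| = 1


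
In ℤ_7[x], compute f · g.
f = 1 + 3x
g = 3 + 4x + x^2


Expand and collect like terms; reduce coefficients mod 7:
x^0: 1·3 = 3 ≡ 3 (mod 7)
x^1: 1·4 + 3·3 = 13 ≡ 6 (mod 7)
x^2: 1·1 + 3·4 = 13 ≡ 6 (mod 7)
x^3: 3·1 = 3 ≡ 3 (mod 7)
Result: 3 + 6x + 6x^2 + 3x^3

f · g = 3 + 6x + 6x^2 + 3x^3


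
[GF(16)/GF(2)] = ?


GF(16) = GF(2^4), so the extension degree is 4

[GF(16)/GF(2)] = 4


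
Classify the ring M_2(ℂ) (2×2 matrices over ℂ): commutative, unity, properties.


Matrix multiplication is non-commutative for n ≥ 2; the identity matrix I is the unity; singular matrices give zero divisors, so not an integral domain
Commutative: No
Integral domain: No
Has unity: Yes

M_2(ℂ) (2×2 matrices over ℂ): Commutative=No, Unity=Yes


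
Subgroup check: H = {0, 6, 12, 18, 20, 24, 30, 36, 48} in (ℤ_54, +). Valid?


Subgroup test for H = {0, 6, 12, 18, 20, 24, 30, 36, 48} in (ℤ_54, +):
(1) 0 ∈ H? Yes
(2) Closure: for all a,b ∈ H, (a+b) mod 54 ∈ H? No  [counterexample: 6 + 20 = 26 ∉ H]
(3) Inverses: for all a ∈ H, -a mod 54 ∈ H? No

No, H is not a subgroup of ℤ_54


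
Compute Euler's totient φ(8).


φ(n) = count of k ∈ {1,...,n} with gcd(k,n)=1
Coprimes to 8: {1, 3, 5, 7}
Count: 4

φ(8) = 4


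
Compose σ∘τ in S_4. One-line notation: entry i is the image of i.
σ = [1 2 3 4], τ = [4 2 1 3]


σ∘τ: apply τ first, then σ
1 →τ 4 →σ 4
2 →τ 2 →σ 2
3 →τ 1 →σ 1
4 →τ 3 →σ 3

σ∘τ = [4 2 1 3]


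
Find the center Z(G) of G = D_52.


Z(G) = {g ∈ G | gx = xg for all x ∈ G}
For even n, Z(D_n) = {e, r^(n/2)}: the 180° rotation r^26 commutes with every reflection and rotation

Z(D_52) = {e, r^26}


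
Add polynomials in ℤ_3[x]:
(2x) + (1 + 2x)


Add coefficients mod 3:
x^0: 0 + 1 = 1 (mod 3)
x^1: 2 + 2 = 1 (mod 3)
Result: 1 + x

f + g = 1 + x


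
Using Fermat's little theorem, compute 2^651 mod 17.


Fermat's little theorem: if p is prime and gcd(a,p)=1, then a^(p-1) ≡ 1 (mod p)
p = 17 is prime, gcd(2,17) = 1
Reduce exponent: 651 mod 16 = 11
So 2^651 ≡ 2^11 (mod 17)
2^11 mod 17 = 8

2^651 ≡ 8 (mod 17)


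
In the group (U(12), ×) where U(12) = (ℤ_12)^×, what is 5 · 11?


Operation: multiplication mod 12
5 · 11 = (a × b) mod 12 with a = 5, b = 11

5 · 11 = 7


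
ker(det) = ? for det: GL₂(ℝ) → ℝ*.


Kernel = preimage of identity
ker(det) = {A | det(A) = 1} = SL₂(ℝ)

ker(det) = SL₂(ℝ)


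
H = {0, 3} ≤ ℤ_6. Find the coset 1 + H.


1 + H = {1 + h (mod 6) : h ∈ H}
1+0=1, 1+3=4

1 + H = {1, 4}


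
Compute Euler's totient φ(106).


Factor n: 106 = 2 × 53
φ(n) = n · ∏(1 - 1/p) over distinct primes p | n
φ(106) = 106 · (1 - 1/2) · (1 - 1/53) = 52

φ(106) = 52


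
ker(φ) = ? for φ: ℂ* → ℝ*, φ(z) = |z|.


Kernel = preimage of identity
ker(φ) = {z ∈ ℂ* | |z| = 1} = unit circle S¹

ker(φ) = S¹ (unit circle)


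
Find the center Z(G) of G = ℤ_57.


Z(G) = {g ∈ G | gx = xg for all x ∈ G}
ℤ_57 is abelian, so Z(G) = G

Z(ℤ_57) = ℤ_57


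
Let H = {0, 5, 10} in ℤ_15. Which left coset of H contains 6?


6 + H = {6 + h (mod 15) : h ∈ H}
6+0=6, 6+5=11, 6+10=1
6 + H = {1, 6, 11} = 1 + H

6 + H = {1, 6, 11}


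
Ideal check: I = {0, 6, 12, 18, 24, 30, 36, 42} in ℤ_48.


Check ideal conditions for I = {0, 6, 12, 18, 24, 30, 36, 42} in ℤ_48:
(1) I is an additive subgroup? Yes
(2) For r ∈ ℤ_48 and a ∈ I: r·a ∈ I? Yes

Yes, I is an ideal of ℤ_48


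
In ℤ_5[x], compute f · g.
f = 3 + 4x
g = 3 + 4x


Expand and collect like terms; reduce coefficients mod 5:
x^0: 3·3 = 9 ≡ 4 (mod 5)
x^1: 3·4 + 4·3 = 24 ≡ 4 (mod 5)
x^2: 4·4 = 16 ≡ 1 (mod 5)
Result: 4 + 4x + x^2

f · g = 4 + 4x + x^2


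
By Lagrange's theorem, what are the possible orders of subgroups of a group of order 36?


Lagrange's theorem: |H| divides |G|
|G| = 36
Divisors of 36: 1, 2, 3, 4, 6, 9, 12, 18, 36

Possible subgroup orders: {1, 2, 3, 4, 6, 9, 12, 18, 36}


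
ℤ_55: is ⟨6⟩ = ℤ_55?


g generates ℤ_n iff gcd(g, n) = 1
gcd(6, 55) = 1
Since gcd = 1, 6 is a generator.

Yes, 6 generates ℤ_55


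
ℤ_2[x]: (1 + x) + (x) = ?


Add coefficients mod 2:
x^0: 1 + 0 = 1 (mod 2)
x^1: 1 + 1 = 0 (mod 2)
Result: 1

f + g = 1


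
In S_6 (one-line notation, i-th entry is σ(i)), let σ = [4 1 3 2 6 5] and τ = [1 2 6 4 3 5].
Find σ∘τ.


σ∘τ: apply τ first, then σ
1 →τ 1 →σ 4
2 →τ 2 →σ 1
3 →τ 6 →σ 5
4 →τ 4 →σ 2
5 →τ 3 →σ 3
6 →τ 5 →σ 6

σ∘τ = [4 1 5 2 3 6]


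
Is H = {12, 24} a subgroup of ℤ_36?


Subgroup test for H = {12, 24} in (ℤ_36, +):
(1) 0 ∈ H? No
(2) Closure: for all a,b ∈ H, (a+b) mod 36 ∈ H? No  [counterexample: 12 + 24 = 0 ∉ H]
(3) Inverses: for all a ∈ H, -a mod 36 ∈ H? Yes

No, H is not a subgroup of ℤ_36


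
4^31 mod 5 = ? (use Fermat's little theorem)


Fermat's little theorem: if p is prime and gcd(a,p)=1, then a^(p-1) ≡ 1 (mod p)
p = 5 is prime, gcd(4,5) = 1
Reduce exponent: 31 mod 4 = 3
So 4^31 ≡ 4^3 (mod 5)
4^3 mod 5 = 4

4^31 ≡ 4 (mod 5)


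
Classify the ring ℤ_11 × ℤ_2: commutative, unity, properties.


Direct product ring; commutative with unity (1,1); but (1,0)·(0,1) = (0,0) gives zero divisors, so not an integral domain
Commutative: Yes
Integral domain: No
Has unity: Yes

ℤ_11 × ℤ_2: Commutative=Yes, Unity=Yes


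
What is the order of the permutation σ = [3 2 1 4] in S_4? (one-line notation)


Cycle decomposition: (1 3)
Cycle lengths: 2
Order = lcm(2) = 2

ord(σ) = 2


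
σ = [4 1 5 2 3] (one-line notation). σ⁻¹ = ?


To find σ⁻¹, swap domain and range:
σ(1) = 4 → σ⁻¹(4) = 1
σ(2) = 1 → σ⁻¹(1) = 2
σ(3) = 5 → σ⁻¹(5) = 3
σ(4) = 2 → σ⁻¹(2) = 4
σ(5) = 3 → σ⁻¹(3) = 5

σ⁻¹ = [2 4 5 1 3]


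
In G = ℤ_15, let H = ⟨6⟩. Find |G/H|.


|⟨6⟩| = n / gcd(6, 15) = 15 / 3 = 5
H is normal (ℤ_15 is abelian).
|G/H| = |G| / |H| = 15 / 5 = 3

|G/H| = 3


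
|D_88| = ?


|D_n| = 2n (n rotations and n reflections)
|D_88| = 2×88 = 176

|D_88| = 176
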